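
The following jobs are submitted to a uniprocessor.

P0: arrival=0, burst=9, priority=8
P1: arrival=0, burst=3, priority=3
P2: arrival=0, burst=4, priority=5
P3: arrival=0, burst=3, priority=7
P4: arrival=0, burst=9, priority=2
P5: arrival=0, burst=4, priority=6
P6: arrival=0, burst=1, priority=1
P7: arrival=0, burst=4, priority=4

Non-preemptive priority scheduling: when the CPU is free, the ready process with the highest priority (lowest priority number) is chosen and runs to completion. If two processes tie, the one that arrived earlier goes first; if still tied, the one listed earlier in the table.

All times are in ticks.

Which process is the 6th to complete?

P5

Schedule: | P6 0-1 | P4 1-10 | P1 10-13 | P7 13-17 | P2 17-21 | P5 21-25 | P3 25-28 | P0 28-37 |
Completion: P0=37  P1=13  P2=21  P3=28  P4=10  P5=25  P6=1  P7=17
Turnaround (C−A): P0=37  P1=13  P2=21  P3=28  P4=10  P5=25  P6=1  P7=17
Finish order: P6 → P4 → P1 → P7 → P2 → P5 → P3 → P0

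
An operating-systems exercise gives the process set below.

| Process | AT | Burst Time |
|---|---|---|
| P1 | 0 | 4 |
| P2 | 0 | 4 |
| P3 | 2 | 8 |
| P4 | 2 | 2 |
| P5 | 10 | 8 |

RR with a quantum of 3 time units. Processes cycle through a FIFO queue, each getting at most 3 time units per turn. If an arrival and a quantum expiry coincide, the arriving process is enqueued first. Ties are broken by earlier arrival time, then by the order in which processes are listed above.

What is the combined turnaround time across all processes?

Timeline: | P1 0-3 | P2 3-6 | P3 6-9 | P4 9-11 | P1 11-12 | P2 12-13 | P3 13-16 | P5 16-19 | P3 19-21 | P5 21-26 |
Completion: P1=12  P2=13  P3=21  P4=11  P5=26
Turnaround (C−A): P1=12  P2=13  P3=19  P4=9  P5=16
Turnaround = completion − arrival: P1=12, P2=13, P3=19, P4=9, P5=16
Total turnaround = 12 + 13 + 19 + 9 + 16 = 69

69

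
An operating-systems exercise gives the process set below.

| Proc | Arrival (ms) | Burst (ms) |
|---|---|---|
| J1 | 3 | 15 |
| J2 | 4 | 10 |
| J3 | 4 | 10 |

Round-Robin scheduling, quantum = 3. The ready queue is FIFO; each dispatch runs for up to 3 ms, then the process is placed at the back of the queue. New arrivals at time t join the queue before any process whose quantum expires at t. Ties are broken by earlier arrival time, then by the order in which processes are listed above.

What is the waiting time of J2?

20

Timeline: | idle 0-3 | J1 3-6 | J2 6-9 | J3 9-12 | J1 12-15 | J2 15-18 | J3 18-21 | J1 21-24 | J2 24-27 | J3 27-30 | J1 30-33 | J2 33-34 | J3 34-35 | J1 35-38 |
Completion: J1=38  J2=34  J3=35
Waiting(J2) = turnaround − burst = 30 − 10 = 20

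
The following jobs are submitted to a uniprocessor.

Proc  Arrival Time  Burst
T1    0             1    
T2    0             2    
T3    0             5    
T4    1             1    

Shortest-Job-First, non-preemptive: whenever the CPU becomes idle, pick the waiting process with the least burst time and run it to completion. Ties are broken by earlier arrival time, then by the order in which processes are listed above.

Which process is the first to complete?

Timeline: | T1 0-1 | T4 1-2 | T2 2-4 | T3 4-9 |
Completion: T1=1  T2=4  T3=9  T4=2
Turnaround (C−A): T1=1  T2=4  T3=9  T4=1
Finish order: T1 → T4 → T2 → T3

T1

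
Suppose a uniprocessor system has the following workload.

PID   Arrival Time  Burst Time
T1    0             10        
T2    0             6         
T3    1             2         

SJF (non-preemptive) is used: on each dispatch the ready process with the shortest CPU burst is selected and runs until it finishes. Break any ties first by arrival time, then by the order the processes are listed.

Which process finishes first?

Gantt: | T2 0-6 | T3 6-8 | T1 8-18 |
Completion: T1=18  T2=6  T3=8
Turnaround (C−A): T1=18  T2=6  T3=7
Finish order: T2 → T3 → T1

T2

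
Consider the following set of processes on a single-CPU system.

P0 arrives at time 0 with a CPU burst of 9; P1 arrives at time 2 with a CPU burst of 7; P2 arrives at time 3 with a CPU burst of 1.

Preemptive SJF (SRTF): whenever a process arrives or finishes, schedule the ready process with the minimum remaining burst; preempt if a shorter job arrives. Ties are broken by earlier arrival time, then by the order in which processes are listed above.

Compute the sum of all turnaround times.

26

Gantt: | P0 0-3 | P2 3-4 | P0 4-10 | P1 10-17 |
Completion: P0=10  P1=17  P2=4
Turnaround (C−A): P0=10  P1=15  P2=1
Turnaround = completion − arrival: P0=10, P1=15, P2=1
Total turnaround = 10 + 15 + 1 = 26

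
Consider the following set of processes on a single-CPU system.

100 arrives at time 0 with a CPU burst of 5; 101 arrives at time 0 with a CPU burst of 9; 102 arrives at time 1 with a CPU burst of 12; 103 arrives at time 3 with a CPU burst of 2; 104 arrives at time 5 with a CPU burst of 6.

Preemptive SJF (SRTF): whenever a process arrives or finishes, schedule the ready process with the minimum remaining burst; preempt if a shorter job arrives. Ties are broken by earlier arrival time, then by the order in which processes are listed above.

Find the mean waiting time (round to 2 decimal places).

Gantt: | 100 0-5 | 103 5-7 | 104 7-13 | 101 13-22 | 102 22-34 |
Completion: 100=5  101=22  102=34  103=7  104=13
Waiting times: 100=0, 101=13, 102=21, 103=2, 104=2
Average waiting = (0+13+21+2+2) / 5 = 38/5 = 7.60

7.60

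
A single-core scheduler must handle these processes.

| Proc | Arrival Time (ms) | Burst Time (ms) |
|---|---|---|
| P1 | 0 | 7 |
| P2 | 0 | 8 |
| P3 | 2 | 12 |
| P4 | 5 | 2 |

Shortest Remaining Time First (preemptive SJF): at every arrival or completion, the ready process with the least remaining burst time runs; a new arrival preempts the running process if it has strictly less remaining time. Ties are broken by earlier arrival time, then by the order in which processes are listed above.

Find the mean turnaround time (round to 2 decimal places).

Gantt: | P1 0-7 | P4 7-9 | P2 9-17 | P3 17-29 |
Completion: P1=7  P2=17  P3=29  P4=9
Turnaround (C−A): P1=7  P2=17  P3=27  P4=4
Turnaround times: P1=7, P2=17, P3=27, P4=4
Average turnaround = (7+17+27+4) / 4 = 55/4 = 13.75

13.75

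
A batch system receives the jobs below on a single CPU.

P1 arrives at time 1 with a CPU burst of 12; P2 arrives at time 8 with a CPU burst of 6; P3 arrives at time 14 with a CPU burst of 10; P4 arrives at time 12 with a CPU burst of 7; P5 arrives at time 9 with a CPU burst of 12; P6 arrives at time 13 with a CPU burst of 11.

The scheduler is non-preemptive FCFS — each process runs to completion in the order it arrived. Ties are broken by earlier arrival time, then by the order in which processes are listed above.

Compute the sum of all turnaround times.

152

Gantt: | idle 0-1 | P1 1-13 | P2 13-19 | P5 19-31 | P4 31-38 | P6 38-49 | P3 49-59 |
Completion: P1=13  P2=19  P3=59  P4=38  P5=31  P6=49
Turnaround = completion − arrival: P1=12, P2=11, P3=45, P4=26, P5=22, P6=36
Total turnaround = 12 + 11 + 45 + 26 + 22 + 36 = 152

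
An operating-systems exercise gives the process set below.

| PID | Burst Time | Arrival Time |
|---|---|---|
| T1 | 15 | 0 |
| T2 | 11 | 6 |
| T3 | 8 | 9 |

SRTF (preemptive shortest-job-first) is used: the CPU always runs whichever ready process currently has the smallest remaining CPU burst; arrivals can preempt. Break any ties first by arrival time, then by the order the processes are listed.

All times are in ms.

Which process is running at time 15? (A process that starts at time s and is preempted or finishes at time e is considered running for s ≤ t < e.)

T3

Schedule: | T1 0-15 | T3 15-23 | T2 23-34 |
Completion: T1=15  T2=34  T3=23
Turnaround (C−A): T1=15  T2=28  T3=14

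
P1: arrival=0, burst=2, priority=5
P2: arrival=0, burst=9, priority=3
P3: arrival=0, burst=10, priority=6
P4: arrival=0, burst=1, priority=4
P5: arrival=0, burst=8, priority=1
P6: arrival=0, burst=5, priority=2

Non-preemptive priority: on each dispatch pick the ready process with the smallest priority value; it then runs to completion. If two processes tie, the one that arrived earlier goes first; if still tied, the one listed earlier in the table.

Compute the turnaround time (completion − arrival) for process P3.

Gantt: | P5 0-8 | P6 8-13 | P2 13-22 | P4 22-23 | P1 23-25 | P3 25-35 |
Completion: P1=25  P2=22  P3=35  P4=23  P5=8  P6=13
Turnaround(P3) = completion − arrival = 35 − 0 = 35

35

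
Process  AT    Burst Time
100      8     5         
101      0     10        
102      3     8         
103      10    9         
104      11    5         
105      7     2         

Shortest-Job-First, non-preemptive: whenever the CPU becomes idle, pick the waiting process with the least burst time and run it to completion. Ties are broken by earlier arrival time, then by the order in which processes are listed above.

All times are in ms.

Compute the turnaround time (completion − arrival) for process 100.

Schedule: | 101 0-10 | 105 10-12 | 100 12-17 | 104 17-22 | 102 22-30 | 103 30-39 |
Completion: 100=17  101=10  102=30  103=39  104=22  105=12
Turnaround(100) = completion − arrival = 17 − 8 = 9

9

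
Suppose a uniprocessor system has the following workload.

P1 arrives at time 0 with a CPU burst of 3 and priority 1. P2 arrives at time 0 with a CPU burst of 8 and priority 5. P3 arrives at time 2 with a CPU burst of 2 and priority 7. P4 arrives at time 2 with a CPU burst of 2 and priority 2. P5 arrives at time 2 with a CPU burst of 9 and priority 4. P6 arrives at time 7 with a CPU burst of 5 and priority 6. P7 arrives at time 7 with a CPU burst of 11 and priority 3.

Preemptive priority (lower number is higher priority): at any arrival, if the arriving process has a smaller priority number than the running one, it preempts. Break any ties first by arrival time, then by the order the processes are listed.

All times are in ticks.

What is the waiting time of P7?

0

Schedule: | P1 0-3 | P4 3-5 | P5 5-7 | P7 7-18 | P5 18-25 | P2 25-33 | P6 33-38 | P3 38-40 |
Completion: P1=3  P2=33  P3=40  P4=5  P5=25  P6=38  P7=18
Waiting(P7) = turnaround − burst = 11 − 11 = 0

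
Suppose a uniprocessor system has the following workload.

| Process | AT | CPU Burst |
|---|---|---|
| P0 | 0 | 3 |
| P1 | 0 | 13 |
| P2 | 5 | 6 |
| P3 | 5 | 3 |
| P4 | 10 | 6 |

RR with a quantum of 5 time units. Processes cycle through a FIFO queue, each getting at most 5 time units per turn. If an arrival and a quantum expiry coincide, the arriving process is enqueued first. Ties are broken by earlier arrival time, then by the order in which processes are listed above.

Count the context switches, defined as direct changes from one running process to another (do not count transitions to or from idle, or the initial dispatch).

Schedule: | P0 0-3 | P1 3-8 | P2 8-13 | P3 13-16 | P1 16-21 | P4 21-26 | P2 26-27 | P1 27-30 | P4 30-31 |
Completion: P0=3  P1=30  P2=27  P3=16  P4=31
Turnaround (C−A): P0=3  P1=30  P2=22  P3=11  P4=21

8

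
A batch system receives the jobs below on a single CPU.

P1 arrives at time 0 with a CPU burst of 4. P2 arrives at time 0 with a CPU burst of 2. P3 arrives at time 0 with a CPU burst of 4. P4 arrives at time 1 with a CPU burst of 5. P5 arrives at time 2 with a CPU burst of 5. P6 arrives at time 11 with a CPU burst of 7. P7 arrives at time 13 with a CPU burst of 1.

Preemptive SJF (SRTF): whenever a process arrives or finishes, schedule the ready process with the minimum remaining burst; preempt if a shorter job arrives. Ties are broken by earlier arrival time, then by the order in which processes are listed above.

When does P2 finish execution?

2

Timeline: | P2 0-2 | P1 2-6 | P3 6-10 | P4 10-13 | P7 13-14 | P4 14-16 | P5 16-21 | P6 21-28 |
Completion: P1=6  P2=2  P3=10  P4=16  P5=21  P6=28  P7=14
Turnaround (C−A): P1=6  P2=2  P3=10  P4=15  P5=19  P6=17  P7=1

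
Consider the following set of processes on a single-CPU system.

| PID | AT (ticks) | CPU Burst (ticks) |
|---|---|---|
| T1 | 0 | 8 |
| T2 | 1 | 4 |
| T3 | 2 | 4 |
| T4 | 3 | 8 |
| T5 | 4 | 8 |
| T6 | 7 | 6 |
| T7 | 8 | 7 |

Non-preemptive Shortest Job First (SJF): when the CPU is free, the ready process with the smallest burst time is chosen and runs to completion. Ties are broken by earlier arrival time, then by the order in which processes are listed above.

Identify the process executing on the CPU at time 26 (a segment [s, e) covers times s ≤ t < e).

Gantt: | T1 0-8 | T2 8-12 | T3 12-16 | T6 16-22 | T7 22-29 | T4 29-37 | T5 37-45 |
Completion: T1=8  T2=12  T3=16  T4=37  T5=45  T6=22  T7=29
Turnaround (C−A): T1=8  T2=11  T3=14  T4=34  T5=41  T6=15  T7=21

T7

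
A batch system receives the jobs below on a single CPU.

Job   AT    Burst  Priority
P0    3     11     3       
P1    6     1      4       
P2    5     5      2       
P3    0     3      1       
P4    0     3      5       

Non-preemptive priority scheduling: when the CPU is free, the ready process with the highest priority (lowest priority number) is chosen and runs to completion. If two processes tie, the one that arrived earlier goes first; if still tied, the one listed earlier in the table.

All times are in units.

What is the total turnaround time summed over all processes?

Timeline: | P3 0-3 | P0 3-14 | P2 14-19 | P1 19-20 | P4 20-23 |
Completion: P0=14  P1=20  P2=19  P3=3  P4=23
Turnaround (C−A): P0=11  P1=14  P2=14  P3=3  P4=23
Turnaround = completion − arrival: P0=11, P1=14, P2=14, P3=3, P4=23
Total turnaround = 11 + 14 + 14 + 3 + 23 = 65

65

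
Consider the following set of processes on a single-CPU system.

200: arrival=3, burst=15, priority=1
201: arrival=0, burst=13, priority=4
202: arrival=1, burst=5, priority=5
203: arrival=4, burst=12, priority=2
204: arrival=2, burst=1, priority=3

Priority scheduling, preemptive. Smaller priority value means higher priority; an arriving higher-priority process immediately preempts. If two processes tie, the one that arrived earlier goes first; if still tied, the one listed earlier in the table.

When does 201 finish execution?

41

Gantt: | 201 0-2 | 204 2-3 | 200 3-18 | 203 18-30 | 201 30-41 | 202 41-46 |
Completion: 200=18  201=41  202=46  203=30  204=3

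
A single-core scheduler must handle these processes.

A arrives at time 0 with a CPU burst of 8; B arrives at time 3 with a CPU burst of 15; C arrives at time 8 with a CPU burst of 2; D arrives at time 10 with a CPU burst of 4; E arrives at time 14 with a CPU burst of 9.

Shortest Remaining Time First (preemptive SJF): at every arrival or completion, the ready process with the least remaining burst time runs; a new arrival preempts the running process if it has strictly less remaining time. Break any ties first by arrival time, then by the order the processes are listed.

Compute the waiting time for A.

0

Timeline: | A 0-8 | C 8-10 | D 10-14 | E 14-23 | B 23-38 |
Completion: A=8  B=38  C=10  D=14  E=23
Waiting(A) = turnaround − burst = 8 − 8 = 0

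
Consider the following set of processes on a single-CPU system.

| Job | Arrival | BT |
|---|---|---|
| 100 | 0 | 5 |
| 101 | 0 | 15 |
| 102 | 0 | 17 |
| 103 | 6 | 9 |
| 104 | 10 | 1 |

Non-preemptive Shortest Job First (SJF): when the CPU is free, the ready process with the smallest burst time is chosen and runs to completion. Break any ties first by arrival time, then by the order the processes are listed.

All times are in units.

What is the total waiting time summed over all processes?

60

Timeline: | 100 0-5 | 101 5-20 | 104 20-21 | 103 21-30 | 102 30-47 |
Completion: 100=5  101=20  102=47  103=30  104=21
Turnaround (C−A): 100=5  101=20  102=47  103=24  104=11
Waiting = turnaround − burst: 100=0, 101=5, 102=30, 103=15, 104=10
Total waiting = 0 + 5 + 30 + 15 + 10 = 60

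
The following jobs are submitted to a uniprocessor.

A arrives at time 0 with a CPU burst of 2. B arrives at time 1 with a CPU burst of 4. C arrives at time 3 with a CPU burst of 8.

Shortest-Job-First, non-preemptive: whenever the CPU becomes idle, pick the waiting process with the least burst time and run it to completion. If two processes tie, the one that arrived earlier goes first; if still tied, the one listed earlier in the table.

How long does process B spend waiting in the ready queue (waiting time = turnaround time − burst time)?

1

Timeline: | A 0-2 | B 2-6 | C 6-14 |
Completion: A=2  B=6  C=14
Turnaround (C−A): A=2  B=5  C=11
Waiting(B) = turnaround − burst = 5 − 4 = 1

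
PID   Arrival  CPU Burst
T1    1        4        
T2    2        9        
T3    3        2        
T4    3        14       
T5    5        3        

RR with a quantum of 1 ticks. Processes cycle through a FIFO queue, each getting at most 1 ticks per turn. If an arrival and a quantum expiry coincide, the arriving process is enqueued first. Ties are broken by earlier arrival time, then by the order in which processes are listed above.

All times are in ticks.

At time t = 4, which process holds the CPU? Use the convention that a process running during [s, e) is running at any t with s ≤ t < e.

T3

Timeline: | idle 0-1 | T1 1-2 | T2 2-3 | T1 3-4 | T3 4-5 | T4 5-6 | T2 6-7 | T1 7-8 | T5 8-9 | T3 9-10 | T4 10-11 | T2 11-12 | T1 12-13 | T5 13-14 | T4 14-15 | T2 15-16 | T5 16-17 | T4 17-18 | T2 18-19 | T4 19-20 | T2 20-21 | T4 21-22 | T2 22-23 | T4 23-24 | T2 24-25 | T4 25-26 | T2 26-27 | T4 27-33 |
Completion: T1=13  T2=27  T3=10  T4=33  T5=17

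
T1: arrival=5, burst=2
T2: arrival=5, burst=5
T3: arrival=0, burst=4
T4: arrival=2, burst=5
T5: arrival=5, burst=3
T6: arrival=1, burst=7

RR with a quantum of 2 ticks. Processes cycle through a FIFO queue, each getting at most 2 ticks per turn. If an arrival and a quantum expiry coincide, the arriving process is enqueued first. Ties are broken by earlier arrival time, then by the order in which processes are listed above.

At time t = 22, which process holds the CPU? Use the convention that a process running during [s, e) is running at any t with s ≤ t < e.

Gantt: | T3 0-2 | T6 2-4 | T4 4-6 | T3 6-8 | T6 8-10 | T1 10-12 | T2 12-14 | T5 14-16 | T4 16-18 | T6 18-20 | T2 20-22 | T5 22-23 | T4 23-24 | T6 24-25 | T2 25-26 |
Completion: T1=12  T2=26  T3=8  T4=24  T5=23  T6=25

T5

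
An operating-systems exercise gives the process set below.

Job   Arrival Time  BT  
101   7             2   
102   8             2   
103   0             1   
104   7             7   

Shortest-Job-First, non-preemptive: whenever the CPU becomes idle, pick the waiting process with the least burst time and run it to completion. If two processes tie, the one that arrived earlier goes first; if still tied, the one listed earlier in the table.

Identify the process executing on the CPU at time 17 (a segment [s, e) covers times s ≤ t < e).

Timeline: | 103 0-1 | idle 1-7 | 101 7-9 | 102 9-11 | 104 11-18 |
Completion: 101=9  102=11  103=1  104=18
Turnaround (C−A): 101=2  102=3  103=1  104=11

104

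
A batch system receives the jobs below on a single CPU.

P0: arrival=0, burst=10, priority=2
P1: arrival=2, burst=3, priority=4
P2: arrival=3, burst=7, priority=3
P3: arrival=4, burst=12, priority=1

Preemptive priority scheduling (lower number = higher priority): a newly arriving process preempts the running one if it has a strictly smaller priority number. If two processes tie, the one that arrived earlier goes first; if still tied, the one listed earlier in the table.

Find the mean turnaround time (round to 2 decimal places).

22.50

Schedule: | P0 0-4 | P3 4-16 | P0 16-22 | P2 22-29 | P1 29-32 |
Completion: P0=22  P1=32  P2=29  P3=16
Turnaround times: P0=22, P1=30, P2=26, P3=12
Average turnaround = (22+30+26+12) / 4 = 90/4 = 22.50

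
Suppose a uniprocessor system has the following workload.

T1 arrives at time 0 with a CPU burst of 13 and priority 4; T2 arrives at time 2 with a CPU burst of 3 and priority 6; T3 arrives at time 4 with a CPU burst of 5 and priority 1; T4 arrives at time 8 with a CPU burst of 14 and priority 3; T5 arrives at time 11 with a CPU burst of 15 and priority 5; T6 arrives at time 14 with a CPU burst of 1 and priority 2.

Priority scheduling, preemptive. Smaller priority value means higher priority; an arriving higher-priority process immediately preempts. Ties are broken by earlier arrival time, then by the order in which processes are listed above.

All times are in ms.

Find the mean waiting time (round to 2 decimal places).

15.00

Gantt: | T1 0-4 | T3 4-9 | T4 9-14 | T6 14-15 | T4 15-24 | T1 24-33 | T5 33-48 | T2 48-51 |
Completion: T1=33  T2=51  T3=9  T4=24  T5=48  T6=15
Turnaround (C−A): T1=33  T2=49  T3=5  T4=16  T5=37  T6=1
Waiting times: T1=20, T2=46, T3=0, T4=2, T5=22, T6=0
Average waiting = (20+46+0+2+22+0) / 6 = 90/6 = 15.00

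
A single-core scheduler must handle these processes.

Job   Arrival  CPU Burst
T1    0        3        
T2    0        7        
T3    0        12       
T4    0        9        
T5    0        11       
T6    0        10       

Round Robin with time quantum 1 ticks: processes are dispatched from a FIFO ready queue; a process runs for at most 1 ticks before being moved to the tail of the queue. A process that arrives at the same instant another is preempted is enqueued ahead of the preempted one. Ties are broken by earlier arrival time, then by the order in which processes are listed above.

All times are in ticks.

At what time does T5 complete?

51

Schedule: | T1 0-1 | T2 1-2 | T3 2-3 | T4 3-4 | T5 4-5 | T6 5-6 | T1 6-7 | T2 7-8 | T3 8-9 | T4 9-10 | T5 10-11 | T6 11-12 | T1 12-13 | T2 13-14 | T3 14-15 | T4 15-16 | T5 16-17 | T6 17-18 | T2 18-19 | T3 19-20 | T4 20-21 | T5 21-22 | T6 22-23 | T2 23-24 | T3 24-25 | T4 25-26 | T5 26-27 | T6 27-28 | T2 28-29 | T3 29-30 | T4 30-31 | T5 31-32 | T6 32-33 | T2 33-34 | T3 34-35 | T4 35-36 | T5 36-37 | T6 37-38 | T3 38-39 | T4 39-40 | T5 40-41 | T6 41-42 | T3 42-43 | T4 43-44 | T5 44-45 | T6 45-46 | T3 46-47 | T5 47-48 | T6 48-49 | T3 49-50 | T5 50-51 | T3 51-52 |
Completion: T1=13  T2=34  T3=52  T4=44  T5=51  T6=49
Turnaround (C−A): T1=13  T2=34  T3=52  T4=44  T5=51  T6=49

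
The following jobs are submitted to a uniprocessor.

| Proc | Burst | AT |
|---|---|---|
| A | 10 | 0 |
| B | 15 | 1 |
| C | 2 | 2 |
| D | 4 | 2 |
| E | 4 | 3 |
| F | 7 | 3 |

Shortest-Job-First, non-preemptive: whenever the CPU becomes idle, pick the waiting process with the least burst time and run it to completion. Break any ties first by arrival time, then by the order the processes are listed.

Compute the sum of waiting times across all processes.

Schedule: | A 0-10 | C 10-12 | D 12-16 | E 16-20 | F 20-27 | B 27-42 |
Completion: A=10  B=42  C=12  D=16  E=20  F=27
Waiting = turnaround − burst: A=0, B=26, C=8, D=10, E=13, F=17
Total waiting = 0 + 26 + 8 + 10 + 13 + 17 = 74

74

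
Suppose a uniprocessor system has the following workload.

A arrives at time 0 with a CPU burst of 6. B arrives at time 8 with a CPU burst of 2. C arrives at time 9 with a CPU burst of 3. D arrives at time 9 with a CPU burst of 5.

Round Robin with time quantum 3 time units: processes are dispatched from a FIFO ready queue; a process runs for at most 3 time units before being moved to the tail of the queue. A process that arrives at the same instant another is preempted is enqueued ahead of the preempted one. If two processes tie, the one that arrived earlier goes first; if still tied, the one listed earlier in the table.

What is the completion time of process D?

Schedule: | A 0-6 | idle 6-8 | B 8-10 | C 10-13 | D 13-18 |
Completion: A=6  B=10  C=13  D=18
Turnaround (C−A): A=6  B=2  C=4  D=9

18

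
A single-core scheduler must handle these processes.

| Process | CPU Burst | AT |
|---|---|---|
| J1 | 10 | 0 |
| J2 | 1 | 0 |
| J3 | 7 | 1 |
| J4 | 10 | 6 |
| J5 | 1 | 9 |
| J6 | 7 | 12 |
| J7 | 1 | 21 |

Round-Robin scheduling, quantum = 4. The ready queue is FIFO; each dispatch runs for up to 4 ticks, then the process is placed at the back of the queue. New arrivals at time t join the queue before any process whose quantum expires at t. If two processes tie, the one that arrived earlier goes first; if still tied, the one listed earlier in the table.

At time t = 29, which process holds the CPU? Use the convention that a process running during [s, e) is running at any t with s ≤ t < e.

Schedule: | J1 0-4 | J2 4-5 | J3 5-9 | J1 9-13 | J4 13-17 | J5 17-18 | J3 18-21 | J6 21-25 | J1 25-27 | J4 27-31 | J7 31-32 | J6 32-35 | J4 35-37 |
Completion: J1=27  J2=5  J3=21  J4=37  J5=18  J6=35  J7=32
Turnaround (C−A): J1=27  J2=5  J3=20  J4=31  J5=9  J6=23  J7=11

J4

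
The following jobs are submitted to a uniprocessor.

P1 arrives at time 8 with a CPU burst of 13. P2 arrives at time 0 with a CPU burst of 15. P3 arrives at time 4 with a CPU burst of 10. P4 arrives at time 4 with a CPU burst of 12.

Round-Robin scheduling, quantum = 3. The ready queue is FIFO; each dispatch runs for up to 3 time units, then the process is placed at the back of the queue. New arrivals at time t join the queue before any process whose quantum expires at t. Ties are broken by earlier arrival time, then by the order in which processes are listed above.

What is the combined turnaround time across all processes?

162

Timeline: | P2 0-6 | P3 6-9 | P4 9-12 | P2 12-15 | P1 15-18 | P3 18-21 | P4 21-24 | P2 24-27 | P1 27-30 | P3 30-33 | P4 33-36 | P2 36-39 | P1 39-42 | P3 42-43 | P4 43-46 | P1 46-50 |
Completion: P1=50  P2=39  P3=43  P4=46
Turnaround = completion − arrival: P1=42, P2=39, P3=39, P4=42
Total turnaround = 42 + 39 + 39 + 42 = 162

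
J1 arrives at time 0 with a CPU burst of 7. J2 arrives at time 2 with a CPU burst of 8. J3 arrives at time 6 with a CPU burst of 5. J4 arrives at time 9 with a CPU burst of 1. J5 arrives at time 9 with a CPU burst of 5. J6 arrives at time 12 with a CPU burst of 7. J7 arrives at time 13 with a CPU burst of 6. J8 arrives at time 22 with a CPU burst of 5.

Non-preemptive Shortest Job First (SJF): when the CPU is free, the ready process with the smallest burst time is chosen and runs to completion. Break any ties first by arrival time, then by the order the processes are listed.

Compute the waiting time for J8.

Schedule: | J1 0-7 | J3 7-12 | J4 12-13 | J5 13-18 | J7 18-24 | J8 24-29 | J6 29-36 | J2 36-44 |
Completion: J1=7  J2=44  J3=12  J4=13  J5=18  J6=36  J7=24  J8=29
Waiting(J8) = turnaround − burst = 7 − 5 = 2

2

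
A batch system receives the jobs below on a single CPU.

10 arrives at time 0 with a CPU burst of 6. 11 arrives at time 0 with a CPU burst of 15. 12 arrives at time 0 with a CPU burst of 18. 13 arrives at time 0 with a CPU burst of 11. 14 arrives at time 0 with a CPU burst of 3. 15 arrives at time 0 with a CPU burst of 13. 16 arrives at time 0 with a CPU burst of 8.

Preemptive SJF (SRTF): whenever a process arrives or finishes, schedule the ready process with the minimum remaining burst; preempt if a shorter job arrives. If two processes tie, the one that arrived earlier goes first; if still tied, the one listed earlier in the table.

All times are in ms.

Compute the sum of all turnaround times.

228

Schedule: | 14 0-3 | 10 3-9 | 16 9-17 | 13 17-28 | 15 28-41 | 11 41-56 | 12 56-74 |
Completion: 10=9  11=56  12=74  13=28  14=3  15=41  16=17
Turnaround (C−A): 10=9  11=56  12=74  13=28  14=3  15=41  16=17
Turnaround = completion − arrival: 10=9, 11=56, 12=74, 13=28, 14=3, 15=41, 16=17
Total turnaround = 9 + 56 + 74 + 28 + 3 + 41 + 17 = 228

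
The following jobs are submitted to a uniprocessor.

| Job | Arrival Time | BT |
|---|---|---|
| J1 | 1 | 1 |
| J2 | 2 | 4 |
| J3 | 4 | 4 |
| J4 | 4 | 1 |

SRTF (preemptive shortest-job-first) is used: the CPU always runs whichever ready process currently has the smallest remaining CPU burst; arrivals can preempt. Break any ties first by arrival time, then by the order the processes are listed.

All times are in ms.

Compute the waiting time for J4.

Gantt: | idle 0-1 | J1 1-2 | J2 2-4 | J4 4-5 | J2 5-7 | J3 7-11 |
Completion: J1=2  J2=7  J3=11  J4=5
Turnaround (C−A): J1=1  J2=5  J3=7  J4=1
Waiting(J4) = turnaround − burst = 1 − 1 = 0

0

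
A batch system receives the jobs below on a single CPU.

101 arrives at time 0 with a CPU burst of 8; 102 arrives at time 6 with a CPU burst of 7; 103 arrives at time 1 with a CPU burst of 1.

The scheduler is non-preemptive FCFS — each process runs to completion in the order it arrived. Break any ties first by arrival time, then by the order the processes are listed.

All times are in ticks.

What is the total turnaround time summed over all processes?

26

Gantt: | 101 0-8 | 103 8-9 | 102 9-16 |
Completion: 101=8  102=16  103=9
Turnaround (C−A): 101=8  102=10  103=8
Turnaround = completion − arrival: 101=8, 102=10, 103=8
Total turnaround = 8 + 10 + 8 = 26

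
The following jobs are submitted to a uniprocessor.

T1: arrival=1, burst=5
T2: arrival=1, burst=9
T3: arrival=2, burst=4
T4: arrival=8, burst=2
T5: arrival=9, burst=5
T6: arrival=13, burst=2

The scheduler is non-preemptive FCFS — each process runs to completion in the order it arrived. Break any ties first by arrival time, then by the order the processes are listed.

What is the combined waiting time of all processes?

54

Timeline: | idle 0-1 | T1 1-6 | T2 6-15 | T3 15-19 | T4 19-21 | T5 21-26 | T6 26-28 |
Completion: T1=6  T2=15  T3=19  T4=21  T5=26  T6=28
Waiting = turnaround − burst: T1=0, T2=5, T3=13, T4=11, T5=12, T6=13
Total waiting = 0 + 5 + 13 + 11 + 12 + 13 = 54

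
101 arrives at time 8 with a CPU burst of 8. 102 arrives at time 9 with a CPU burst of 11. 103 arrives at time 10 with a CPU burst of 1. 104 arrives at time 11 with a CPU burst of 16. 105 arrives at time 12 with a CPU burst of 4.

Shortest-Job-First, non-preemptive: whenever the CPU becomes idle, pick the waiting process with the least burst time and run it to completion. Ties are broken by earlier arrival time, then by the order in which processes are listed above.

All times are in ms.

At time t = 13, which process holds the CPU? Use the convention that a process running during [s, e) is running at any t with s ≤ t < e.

Schedule: | idle 0-8 | 101 8-16 | 103 16-17 | 105 17-21 | 102 21-32 | 104 32-48 |
Completion: 101=16  102=32  103=17  104=48  105=21
Turnaround (C−A): 101=8  102=23  103=7  104=37  105=9

101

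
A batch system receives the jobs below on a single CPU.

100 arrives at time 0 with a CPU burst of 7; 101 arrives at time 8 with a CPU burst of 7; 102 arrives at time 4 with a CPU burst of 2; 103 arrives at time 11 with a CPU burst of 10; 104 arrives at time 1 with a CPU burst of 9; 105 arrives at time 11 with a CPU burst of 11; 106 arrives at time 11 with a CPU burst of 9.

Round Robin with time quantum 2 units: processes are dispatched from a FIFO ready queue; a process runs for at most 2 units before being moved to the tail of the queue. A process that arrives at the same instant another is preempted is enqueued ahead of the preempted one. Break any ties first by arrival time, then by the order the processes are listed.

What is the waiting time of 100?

Schedule: | 100 0-2 | 104 2-4 | 100 4-6 | 102 6-8 | 104 8-10 | 100 10-12 | 101 12-14 | 104 14-16 | 103 16-18 | 105 18-20 | 106 20-22 | 100 22-23 | 101 23-25 | 104 25-27 | 103 27-29 | 105 29-31 | 106 31-33 | 101 33-35 | 104 35-36 | 103 36-38 | 105 38-40 | 106 40-42 | 101 42-43 | 103 43-45 | 105 45-47 | 106 47-49 | 103 49-51 | 105 51-53 | 106 53-54 | 105 54-55 |
Completion: 100=23  101=43  102=8  103=51  104=36  105=55  106=54
Turnaround (C−A): 100=23  101=35  102=4  103=40  104=35  105=44  106=43
Waiting(100) = turnaround − burst = 23 − 7 = 16

16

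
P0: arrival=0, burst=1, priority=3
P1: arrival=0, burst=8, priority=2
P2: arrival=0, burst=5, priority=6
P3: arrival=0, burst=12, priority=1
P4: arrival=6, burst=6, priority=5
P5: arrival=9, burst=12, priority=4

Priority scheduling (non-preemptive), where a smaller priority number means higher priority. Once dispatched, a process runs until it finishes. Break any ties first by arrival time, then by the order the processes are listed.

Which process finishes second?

P1

Timeline: | P3 0-12 | P1 12-20 | P0 20-21 | P5 21-33 | P4 33-39 | P2 39-44 |
Completion: P0=21  P1=20  P2=44  P3=12  P4=39  P5=33
Finish order: P3 → P1 → P0 → P5 → P4 → P2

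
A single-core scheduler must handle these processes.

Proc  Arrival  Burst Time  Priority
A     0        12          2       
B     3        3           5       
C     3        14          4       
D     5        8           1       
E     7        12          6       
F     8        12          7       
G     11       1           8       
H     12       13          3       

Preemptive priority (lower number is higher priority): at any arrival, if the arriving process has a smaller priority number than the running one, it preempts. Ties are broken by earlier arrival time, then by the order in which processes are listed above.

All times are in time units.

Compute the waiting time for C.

30

Gantt: | A 0-5 | D 5-13 | A 13-20 | H 20-33 | C 33-47 | B 47-50 | E 50-62 | F 62-74 | G 74-75 |
Completion: A=20  B=50  C=47  D=13  E=62  F=74  G=75  H=33
Waiting(C) = turnaround − burst = 44 − 14 = 30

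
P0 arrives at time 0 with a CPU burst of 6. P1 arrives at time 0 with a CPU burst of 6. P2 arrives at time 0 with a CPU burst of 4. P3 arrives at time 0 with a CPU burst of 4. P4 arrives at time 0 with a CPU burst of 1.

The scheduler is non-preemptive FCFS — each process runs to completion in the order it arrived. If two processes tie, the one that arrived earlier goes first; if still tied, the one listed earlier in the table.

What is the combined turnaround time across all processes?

Schedule: | P0 0-6 | P1 6-12 | P2 12-16 | P3 16-20 | P4 20-21 |
Completion: P0=6  P1=12  P2=16  P3=20  P4=21
Turnaround = completion − arrival: P0=6, P1=12, P2=16, P3=20, P4=21
Total turnaround = 6 + 12 + 16 + 20 + 21 = 75

75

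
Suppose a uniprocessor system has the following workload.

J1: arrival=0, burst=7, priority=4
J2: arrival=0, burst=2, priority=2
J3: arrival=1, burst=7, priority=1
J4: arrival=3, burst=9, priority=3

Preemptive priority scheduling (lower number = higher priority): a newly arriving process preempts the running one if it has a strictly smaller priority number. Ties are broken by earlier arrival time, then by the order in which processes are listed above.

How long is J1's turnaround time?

Timeline: | J2 0-1 | J3 1-8 | J2 8-9 | J4 9-18 | J1 18-25 |
Completion: J1=25  J2=9  J3=8  J4=18
Turnaround (C−A): J1=25  J2=9  J3=7  J4=15
Turnaround(J1) = completion − arrival = 25 − 0 = 25

25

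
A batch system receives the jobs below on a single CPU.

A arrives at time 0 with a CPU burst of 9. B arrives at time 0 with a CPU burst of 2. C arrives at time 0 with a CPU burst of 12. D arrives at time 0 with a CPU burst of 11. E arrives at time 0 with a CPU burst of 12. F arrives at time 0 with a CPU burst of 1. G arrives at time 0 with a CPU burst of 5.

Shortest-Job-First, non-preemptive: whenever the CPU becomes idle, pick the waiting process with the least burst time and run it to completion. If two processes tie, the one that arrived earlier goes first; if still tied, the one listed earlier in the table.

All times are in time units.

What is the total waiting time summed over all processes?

97

Timeline: | F 0-1 | B 1-3 | G 3-8 | A 8-17 | D 17-28 | C 28-40 | E 40-52 |
Completion: A=17  B=3  C=40  D=28  E=52  F=1  G=8
Waiting = turnaround − burst: A=8, B=1, C=28, D=17, E=40, F=0, G=3
Total waiting = 8 + 1 + 28 + 17 + 40 + 0 + 3 = 97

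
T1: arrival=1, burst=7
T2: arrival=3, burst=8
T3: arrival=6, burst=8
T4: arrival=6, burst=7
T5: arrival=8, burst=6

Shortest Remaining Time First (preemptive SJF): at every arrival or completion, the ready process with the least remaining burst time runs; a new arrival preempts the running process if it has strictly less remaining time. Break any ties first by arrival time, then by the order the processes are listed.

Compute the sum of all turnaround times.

Schedule: | idle 0-1 | T1 1-8 | T5 8-14 | T4 14-21 | T2 21-29 | T3 29-37 |
Completion: T1=8  T2=29  T3=37  T4=21  T5=14
Turnaround (C−A): T1=7  T2=26  T3=31  T4=15  T5=6
Turnaround = completion − arrival: T1=7, T2=26, T3=31, T4=15, T5=6
Total turnaround = 7 + 26 + 31 + 15 + 6 = 85

85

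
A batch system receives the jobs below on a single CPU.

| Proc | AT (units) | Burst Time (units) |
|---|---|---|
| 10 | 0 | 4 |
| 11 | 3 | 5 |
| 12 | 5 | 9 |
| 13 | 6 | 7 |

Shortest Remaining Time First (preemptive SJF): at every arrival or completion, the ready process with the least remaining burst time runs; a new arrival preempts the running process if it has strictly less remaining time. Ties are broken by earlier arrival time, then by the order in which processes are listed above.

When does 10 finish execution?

4

Gantt: | 10 0-4 | 11 4-9 | 13 9-16 | 12 16-25 |
Completion: 10=4  11=9  12=25  13=16
Turnaround (C−A): 10=4  11=6  12=20  13=10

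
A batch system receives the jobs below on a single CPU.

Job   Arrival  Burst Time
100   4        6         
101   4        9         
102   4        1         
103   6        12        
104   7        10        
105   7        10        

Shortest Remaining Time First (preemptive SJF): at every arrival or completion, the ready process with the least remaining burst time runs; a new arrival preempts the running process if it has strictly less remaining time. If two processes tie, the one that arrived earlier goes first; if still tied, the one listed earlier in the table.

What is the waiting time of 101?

7

Gantt: | idle 0-4 | 102 4-5 | 100 5-11 | 101 11-20 | 104 20-30 | 105 30-40 | 103 40-52 |
Completion: 100=11  101=20  102=5  103=52  104=30  105=40
Turnaround (C−A): 100=7  101=16  102=1  103=46  104=23  105=33
Waiting(101) = turnaround − burst = 16 − 9 = 7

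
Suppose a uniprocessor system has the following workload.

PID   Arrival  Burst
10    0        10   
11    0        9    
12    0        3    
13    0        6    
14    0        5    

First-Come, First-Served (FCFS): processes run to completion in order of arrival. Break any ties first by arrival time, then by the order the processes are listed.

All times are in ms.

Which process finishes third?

Gantt: | 10 0-10 | 11 10-19 | 12 19-22 | 13 22-28 | 14 28-33 |
Completion: 10=10  11=19  12=22  13=28  14=33
Turnaround (C−A): 10=10  11=19  12=22  13=28  14=33
Finish order: 10 → 11 → 12 → 13 → 14

12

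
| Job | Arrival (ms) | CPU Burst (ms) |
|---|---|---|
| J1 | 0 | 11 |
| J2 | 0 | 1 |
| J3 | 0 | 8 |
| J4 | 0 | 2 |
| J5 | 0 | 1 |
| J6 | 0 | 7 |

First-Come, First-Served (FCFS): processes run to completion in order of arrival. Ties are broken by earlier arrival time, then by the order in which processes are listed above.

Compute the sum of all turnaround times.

118

Gantt: | J1 0-11 | J2 11-12 | J3 12-20 | J4 20-22 | J5 22-23 | J6 23-30 |
Completion: J1=11  J2=12  J3=20  J4=22  J5=23  J6=30
Turnaround (C−A): J1=11  J2=12  J3=20  J4=22  J5=23  J6=30
Turnaround = completion − arrival: J1=11, J2=12, J3=20, J4=22, J5=23, J6=30
Total turnaround = 11 + 12 + 20 + 22 + 23 + 30 = 118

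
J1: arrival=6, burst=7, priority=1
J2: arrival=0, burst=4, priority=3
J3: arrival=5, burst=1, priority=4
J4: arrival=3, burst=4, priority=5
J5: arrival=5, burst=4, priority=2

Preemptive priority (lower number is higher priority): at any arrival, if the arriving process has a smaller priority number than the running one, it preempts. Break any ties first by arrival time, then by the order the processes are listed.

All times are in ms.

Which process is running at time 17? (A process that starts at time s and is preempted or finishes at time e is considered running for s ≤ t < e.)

J4

Gantt: | J2 0-4 | J4 4-5 | J5 5-6 | J1 6-13 | J5 13-16 | J3 16-17 | J4 17-20 |
Completion: J1=13  J2=4  J3=17  J4=20  J5=16
Turnaround (C−A): J1=7  J2=4  J3=12  J4=17  J5=11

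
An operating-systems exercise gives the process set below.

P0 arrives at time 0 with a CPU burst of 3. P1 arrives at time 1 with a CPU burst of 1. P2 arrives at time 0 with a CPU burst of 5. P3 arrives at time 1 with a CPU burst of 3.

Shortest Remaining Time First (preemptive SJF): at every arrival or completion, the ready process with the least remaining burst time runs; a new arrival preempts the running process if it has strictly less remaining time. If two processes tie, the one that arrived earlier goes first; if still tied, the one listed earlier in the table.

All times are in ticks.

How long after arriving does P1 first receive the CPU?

0

Timeline: | P0 0-1 | P1 1-2 | P0 2-4 | P3 4-7 | P2 7-12 |
Completion: P0=4  P1=2  P2=12  P3=7
Response(P1) = first start − arrival = 1 − 1 = 0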